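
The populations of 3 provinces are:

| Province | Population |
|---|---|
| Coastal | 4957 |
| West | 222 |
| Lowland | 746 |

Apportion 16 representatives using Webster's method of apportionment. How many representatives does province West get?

Standard divisor 5925/16 ≈ 370.312; standard quotas: Coastal 13.386, West 0.599, Lowland 2.015.
Rounding to the nearest integer gives Coastal 13, West 1, Lowland 2 — total 16, matching the house size, so no adjustment is needed.
West receives 1.

1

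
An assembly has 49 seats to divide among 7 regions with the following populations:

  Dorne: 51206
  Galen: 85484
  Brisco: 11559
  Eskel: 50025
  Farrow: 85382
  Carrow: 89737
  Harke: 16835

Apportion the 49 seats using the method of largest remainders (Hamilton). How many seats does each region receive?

Dorne: 6, Galen: 11, Brisco: 2, Eskel: 6, Farrow: 11, Carrow: 11, Harke: 2

Standard divisor: 390228 ÷ 49 ≈ 7963.837.
Standard quotas: Dorne 6.4298, Galen 10.7340, Brisco 1.4514, Eskel 6.2815, Farrow 10.7212, Carrow 11.2681, Harke 2.1139.
Lower quotas: Dorne 6, Galen 10, Brisco 1, Eskel 6, Farrow 10, Carrow 11, Harke 2 (sum 46, leaving 3 seats).
Remainders in descending order: Galen 0.7340, Farrow 0.7212, Brisco 0.4514, Dorne 0.4298, Eskel 0.2815, Carrow 0.2681, Harke 0.1139.
Largest remainders: Galen, Farrow, Brisco receive the extra seats.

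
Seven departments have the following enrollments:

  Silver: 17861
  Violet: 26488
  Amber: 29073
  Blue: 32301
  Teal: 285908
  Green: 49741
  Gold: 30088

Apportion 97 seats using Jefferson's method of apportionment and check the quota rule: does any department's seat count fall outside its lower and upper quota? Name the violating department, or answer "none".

Teal

Standard quotas: Silver 3.675, Violet 5.450, Amber 5.982, Blue 6.646, Teal 58.824, Green 10.234, Gold 6.190.
Jefferson allocation: Silver 3, Violet 5, Amber 6, Blue 6, Teal 61, Green 10, Gold 6.
Teal has quota 58.824 (lower 58, upper 59) but receives 61 — outside the quota interval.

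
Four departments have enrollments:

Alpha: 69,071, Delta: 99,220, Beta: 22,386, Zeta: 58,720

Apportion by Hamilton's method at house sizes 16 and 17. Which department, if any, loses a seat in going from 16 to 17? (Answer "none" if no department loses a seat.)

At 16 seats: Alpha 4, Delta 6, Beta 2, Zeta 4.
At 17 seats: Alpha 5, Delta 7, Beta 1, Zeta 4.
Beta drops from 2 to 1.

Beta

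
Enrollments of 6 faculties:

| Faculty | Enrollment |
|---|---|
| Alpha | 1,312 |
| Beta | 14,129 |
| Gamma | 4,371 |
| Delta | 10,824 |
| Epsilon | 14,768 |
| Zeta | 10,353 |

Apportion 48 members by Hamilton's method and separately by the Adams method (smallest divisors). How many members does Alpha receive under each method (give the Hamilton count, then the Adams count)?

1 and 2

Hamilton: Alpha 1, Beta 12, Gamma 4, Delta 9, Epsilon 13, Zeta 9.
Adams: Alpha 2, Beta 12, Gamma 4, Delta 9, Epsilon 12, Zeta 9.
Alpha gets 1 under Hamilton and 2 under Adams.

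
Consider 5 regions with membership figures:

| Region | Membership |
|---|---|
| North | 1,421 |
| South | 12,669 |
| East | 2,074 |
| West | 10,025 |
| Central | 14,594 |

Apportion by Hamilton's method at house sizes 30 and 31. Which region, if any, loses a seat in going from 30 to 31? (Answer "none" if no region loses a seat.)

East

At 30 seats: North 1, South 9, East 2, West 7, Central 11.
At 31 seats: North 1, South 10, East 1, West 8, Central 11.
East drops from 2 to 1.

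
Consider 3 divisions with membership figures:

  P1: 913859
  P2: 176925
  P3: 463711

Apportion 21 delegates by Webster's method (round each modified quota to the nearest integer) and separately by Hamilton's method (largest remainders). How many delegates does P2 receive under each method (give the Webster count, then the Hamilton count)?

Webster: P1 13, P2 2, P3 6.
Hamilton: P1 12, P2 3, P3 6.
P2 gets 2 under Webster and 3 under Hamilton.

2 and 3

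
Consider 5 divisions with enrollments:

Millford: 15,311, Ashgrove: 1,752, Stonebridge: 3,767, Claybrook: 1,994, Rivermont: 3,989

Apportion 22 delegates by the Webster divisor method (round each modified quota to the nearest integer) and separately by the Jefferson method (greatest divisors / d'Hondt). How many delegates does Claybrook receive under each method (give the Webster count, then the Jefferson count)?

2 and 1

Webster: Millford 13, Ashgrove 1, Stonebridge 3, Claybrook 2, Rivermont 3.
Jefferson: Millford 14, Ashgrove 1, Stonebridge 3, Claybrook 1, Rivermont 3.
Claybrook gets 2 under Webster and 1 under Jefferson.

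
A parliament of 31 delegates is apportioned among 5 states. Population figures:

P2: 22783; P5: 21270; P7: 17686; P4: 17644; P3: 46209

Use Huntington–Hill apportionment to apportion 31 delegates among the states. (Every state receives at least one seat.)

P2 6; P5 5; P7 4; P4 4; P3 12

With divisor 3988: modified quotas P2 5.713, P5 5.334, P7 4.435, P4 4.424, P3 11.587.
Geometric-mean thresholds: P2 √(5·6)=5.477, P5 √(5·6)=5.477, P7 √(4·5)=4.472, P4 √(4·5)=4.472, P3 √(11·12)=11.489.
Each quota rounded against its threshold gives P2 6, P5 5, P7 4, P4 4, P3 12 (total 31).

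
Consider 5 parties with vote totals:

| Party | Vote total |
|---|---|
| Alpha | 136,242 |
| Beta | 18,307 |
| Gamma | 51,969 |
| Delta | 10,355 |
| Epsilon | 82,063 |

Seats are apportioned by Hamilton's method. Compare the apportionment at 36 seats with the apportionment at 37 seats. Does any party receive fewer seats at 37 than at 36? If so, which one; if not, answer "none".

none

At 36 seats: Alpha 17, Beta 2, Gamma 6, Delta 1, Epsilon 10.
At 37 seats: Alpha 17, Beta 2, Gamma 7, Delta 1, Epsilon 10.
No party's allocation decreased.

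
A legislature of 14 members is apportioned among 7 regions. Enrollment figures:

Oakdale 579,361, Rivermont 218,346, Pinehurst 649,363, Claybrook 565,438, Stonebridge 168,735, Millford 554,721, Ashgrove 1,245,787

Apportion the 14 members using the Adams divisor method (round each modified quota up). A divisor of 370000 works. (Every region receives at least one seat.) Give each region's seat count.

Oakdale: 2; Rivermont: 1; Pinehurst: 2; Claybrook: 2; Stonebridge: 1; Millford: 2; Ashgrove: 4

With modified divisor 370000: modified quotas Oakdale 1.566, Rivermont 0.590, Pinehurst 1.755, Claybrook 1.528, Stonebridge 0.456, Millford 1.499, Ashgrove 3.367.
Rounding up: Oakdale 2, Rivermont 1, Pinehurst 2, Claybrook 2, Stonebridge 1, Millford 2, Ashgrove 4 (total 14).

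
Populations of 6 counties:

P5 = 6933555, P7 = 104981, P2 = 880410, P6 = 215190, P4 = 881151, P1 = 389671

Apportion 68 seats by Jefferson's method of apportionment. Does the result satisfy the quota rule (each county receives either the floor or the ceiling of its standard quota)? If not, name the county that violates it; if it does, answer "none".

Standard quotas: P5 50.131, P7 0.759, P2 6.366, P6 1.556, P4 6.371, P1 2.817.
Jefferson allocation: P5 53, P7 0, P2 6, P6 1, P4 6, P1 2.
P5 has quota 50.131 (lower 50, upper 51) but receives 53 — outside the quota interval.

P5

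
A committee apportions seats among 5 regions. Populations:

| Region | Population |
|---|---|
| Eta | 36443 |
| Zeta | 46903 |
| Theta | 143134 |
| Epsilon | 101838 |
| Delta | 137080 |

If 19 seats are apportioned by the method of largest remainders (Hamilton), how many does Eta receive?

Total 465398; standard divisor 465398/19 ≈ 24494.632.
Standard quotas: Eta 1.4878, Zeta 1.9148, Theta 5.8435, Epsilon 4.1576, Delta 5.5963.
Lower quotas: Eta 1, Zeta 1, Theta 5, Epsilon 4, Delta 5 (sum 16, leaving 3 seats).
Remainders in descending order: Zeta 0.9148, Theta 0.8435, Delta 0.5963, Eta 0.4878, Epsilon 0.1576.
Largest remainders: Zeta, Theta, Delta receive the extra seats.
Eta receives 1.

1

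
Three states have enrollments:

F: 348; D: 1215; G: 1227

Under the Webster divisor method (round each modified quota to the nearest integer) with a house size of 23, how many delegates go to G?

10

Standard divisor 2790/23 ≈ 121.304; standard quotas: F 2.869, D 10.016, G 10.115.
Rounding to the nearest integer gives F 3, D 10, G 10 — total 23, matching the house size, so no adjustment is needed.
G receives 10.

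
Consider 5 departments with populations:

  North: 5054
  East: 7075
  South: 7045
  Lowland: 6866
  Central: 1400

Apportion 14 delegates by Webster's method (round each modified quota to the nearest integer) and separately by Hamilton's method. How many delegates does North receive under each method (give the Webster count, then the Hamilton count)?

3 and 2

Webster: North 3, East 4, South 3, Lowland 3, Central 1.
Hamilton: North 2, East 4, South 4, Lowland 3, Central 1.
North gets 3 under Webster and 2 under Hamilton.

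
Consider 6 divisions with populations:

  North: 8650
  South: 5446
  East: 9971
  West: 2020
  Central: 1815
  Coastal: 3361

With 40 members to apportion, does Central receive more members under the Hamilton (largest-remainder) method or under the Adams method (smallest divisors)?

Hamilton: North 11, South 7, East 13, West 3, Central 2, Coastal 4.
Adams: North 11, South 7, East 12, West 3, Central 3, Coastal 4.
Central gets 2 under Hamilton and 3 under Adams.

Adams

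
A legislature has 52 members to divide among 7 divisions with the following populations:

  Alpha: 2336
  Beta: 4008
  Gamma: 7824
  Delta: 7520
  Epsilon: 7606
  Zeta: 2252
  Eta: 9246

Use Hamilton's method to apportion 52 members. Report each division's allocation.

Alpha 3; Beta 5; Gamma 10; Delta 9; Epsilon 10; Zeta 3; Eta 12

The standard divisor is 40792/52 ≈ 784.462.
Standard quotas: Alpha 2.9778, Beta 5.1092, Gamma 9.9737, Delta 9.5862, Epsilon 9.6958, Zeta 2.8708, Eta 11.7864.
Lower quotas: Alpha 2, Beta 5, Gamma 9, Delta 9, Epsilon 9, Zeta 2, Eta 11 (sum 47, leaving 5 seats).
Remainders in descending order: Alpha 0.9778, Gamma 0.9737, Zeta 0.8708, Eta 0.7864, Epsilon 0.6958, Delta 0.5862, Beta 0.1092.
Largest remainders: Alpha, Gamma, Zeta, Eta, Epsilon receive the extra seats.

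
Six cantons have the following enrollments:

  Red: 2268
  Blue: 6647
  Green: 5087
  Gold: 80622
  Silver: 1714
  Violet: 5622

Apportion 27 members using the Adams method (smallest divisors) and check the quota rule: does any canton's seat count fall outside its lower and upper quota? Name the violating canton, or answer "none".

Standard quotas: Red 0.601, Blue 1.760, Green 1.347, Gold 21.349, Silver 0.454, Violet 1.489.
Adams allocation: Red 1, Blue 2, Green 2, Gold 19, Silver 1, Violet 2.
Gold has quota 21.349 (lower 21, upper 22) but receives 19 — outside the quota interval.

Gold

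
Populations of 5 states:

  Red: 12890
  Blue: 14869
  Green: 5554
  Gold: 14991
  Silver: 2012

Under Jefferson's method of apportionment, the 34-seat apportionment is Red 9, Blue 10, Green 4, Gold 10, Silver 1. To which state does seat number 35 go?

Priority for the next seat is population ÷ (current seats + 1).
Priorities: Red 1289.000, Blue 1351.727, Green 1110.800, Gold 1362.818, Silver 1006.000.
Highest priority: Gold.

Gold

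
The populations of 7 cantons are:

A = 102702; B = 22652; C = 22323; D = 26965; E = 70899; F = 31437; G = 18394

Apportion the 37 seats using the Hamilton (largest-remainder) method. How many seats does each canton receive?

A 13; B 3; C 3; D 3; E 9; F 4; G 2

Standard divisor: 295372 ÷ 37 ≈ 7983.027.
Standard quotas: A 12.8650, B 2.8375, C 2.7963, D 3.3778, E 8.8812, F 3.9380, G 2.3041.
Lower quotas: A 12, B 2, C 2, D 3, E 8, F 3, G 2 (sum 32, leaving 5 seats).
Remainders in descending order: F 0.9380, E 0.8812, A 0.8650, B 0.8375, C 0.7963, D 0.3778, G 0.3041.
The surplus seats go to F, E, A, B, C.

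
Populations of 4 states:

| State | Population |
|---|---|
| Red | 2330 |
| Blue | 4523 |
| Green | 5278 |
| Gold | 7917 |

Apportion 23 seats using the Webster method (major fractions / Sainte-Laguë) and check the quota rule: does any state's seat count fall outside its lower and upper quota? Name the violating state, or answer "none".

none

Standard quotas: Red 2.673, Blue 5.189, Green 6.055, Gold 9.083.
Webster allocation: Red 3, Blue 5, Green 6, Gold 9.
Every allocation lies between the lower and upper quota.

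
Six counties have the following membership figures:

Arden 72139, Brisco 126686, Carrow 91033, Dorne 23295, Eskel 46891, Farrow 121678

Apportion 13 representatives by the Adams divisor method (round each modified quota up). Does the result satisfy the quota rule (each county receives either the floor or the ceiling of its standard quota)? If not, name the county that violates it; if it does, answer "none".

Standard quotas: Arden 1.947, Brisco 3.419, Carrow 2.457, Dorne 0.629, Eskel 1.265, Farrow 3.284.
Adams allocation: Arden 2, Brisco 3, Carrow 2, Dorne 1, Eskel 2, Farrow 3.
Every allocation lies between the lower and upper quota.

none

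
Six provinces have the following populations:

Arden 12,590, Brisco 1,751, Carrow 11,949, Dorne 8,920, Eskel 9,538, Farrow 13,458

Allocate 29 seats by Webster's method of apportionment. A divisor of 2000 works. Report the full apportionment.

With modified divisor 2000: modified quotas Arden 6.295, Brisco 0.875, Carrow 5.974, Dorne 4.460, Eskel 4.769, Farrow 6.729.
Rounding to the nearest integer: Arden 6, Brisco 1, Carrow 6, Dorne 4, Eskel 5, Farrow 7 (total 29).

Arden 6, Brisco 1, Carrow 6, Dorne 4, Eskel 5, Farrow 7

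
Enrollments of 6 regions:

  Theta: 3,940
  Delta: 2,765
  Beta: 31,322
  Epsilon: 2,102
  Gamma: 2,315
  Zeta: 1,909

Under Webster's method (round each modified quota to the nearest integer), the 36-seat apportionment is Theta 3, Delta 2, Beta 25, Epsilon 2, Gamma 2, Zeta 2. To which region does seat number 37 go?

Priority for the next seat is population ÷ (current seats + 0.5).
Priorities: Theta 1125.714, Delta 1106.000, Beta 1228.314, Epsilon 840.800, Gamma 926.000, Zeta 763.600.
Highest priority: Beta.

Beta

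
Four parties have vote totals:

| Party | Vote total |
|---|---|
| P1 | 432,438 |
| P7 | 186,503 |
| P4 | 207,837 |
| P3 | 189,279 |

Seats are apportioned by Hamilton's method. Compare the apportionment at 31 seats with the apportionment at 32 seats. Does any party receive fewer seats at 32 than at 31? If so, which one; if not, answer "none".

At 31 seats: P1 13, P7 6, P4 6, P3 6.
At 32 seats: P1 14, P7 6, P4 6, P3 6.
No party's allocation decreased.

none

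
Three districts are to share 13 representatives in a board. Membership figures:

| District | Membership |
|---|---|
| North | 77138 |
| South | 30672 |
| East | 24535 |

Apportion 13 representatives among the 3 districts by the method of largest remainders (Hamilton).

Total 132345; standard divisor 132345/13 ≈ 10180.385.
Standard quotas: North 7.5771, South 3.0129, East 2.4100.
Lower quotas: North 7, South 3, East 2 (sum 12, leaving 1 seat).
Remainders in descending order: North 0.5771, East 0.4100, South 0.0129.
The surplus seat goes to North.

North: 8, South: 3, East: 2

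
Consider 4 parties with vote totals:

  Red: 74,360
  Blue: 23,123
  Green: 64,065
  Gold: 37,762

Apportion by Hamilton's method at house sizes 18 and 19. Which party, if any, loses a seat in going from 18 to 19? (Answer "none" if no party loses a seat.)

none

At 18 seats: Red 7, Blue 2, Green 6, Gold 3.
At 19 seats: Red 7, Blue 2, Green 6, Gold 4.
No party's allocation decreased.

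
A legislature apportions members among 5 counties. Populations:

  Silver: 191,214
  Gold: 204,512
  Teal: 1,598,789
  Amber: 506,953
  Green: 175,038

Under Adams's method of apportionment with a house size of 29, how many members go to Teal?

Standard divisor 2676506/29 ≈ 92293.31; standard quotas: Silver 2.072, Gold 2.216, Teal 17.323, Amber 5.493, Green 1.897.
Rounding up gives 3, 3, 18, 6, 2 = 32 seats, so the divisor must be adjusted.
With modified divisor 100700: modified quotas Silver 1.899, Gold 2.031, Teal 15.877, Amber 5.034, Green 1.738.
Rounding up: Silver 2, Gold 3, Teal 16, Amber 6, Green 2 (total 29).
Teal receives 16.

16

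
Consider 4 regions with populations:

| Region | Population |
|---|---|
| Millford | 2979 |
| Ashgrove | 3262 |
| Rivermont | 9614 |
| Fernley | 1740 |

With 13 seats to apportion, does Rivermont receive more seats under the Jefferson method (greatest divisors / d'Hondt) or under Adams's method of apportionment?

Jefferson

Jefferson: Millford 2, Ashgrove 2, Rivermont 8, Fernley 1.
Adams: Millford 2, Ashgrove 3, Rivermont 6, Fernley 2.
Rivermont gets 8 under Jefferson and 6 under Adams.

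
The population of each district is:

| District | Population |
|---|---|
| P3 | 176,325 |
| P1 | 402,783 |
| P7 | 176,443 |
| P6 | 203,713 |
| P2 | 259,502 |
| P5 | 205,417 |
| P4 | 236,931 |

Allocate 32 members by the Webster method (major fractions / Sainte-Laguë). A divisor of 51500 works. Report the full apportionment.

P3 3, P1 8, P7 3, P6 4, P2 5, P5 4, P4 5

With modified divisor 51500: modified quotas P3 3.424, P1 7.821, P7 3.426, P6 3.956, P2 5.039, P5 3.989, P4 4.601.
Rounding to the nearest integer: P3 3, P1 8, P7 3, P6 4, P2 5, P5 4, P4 5 (total 32).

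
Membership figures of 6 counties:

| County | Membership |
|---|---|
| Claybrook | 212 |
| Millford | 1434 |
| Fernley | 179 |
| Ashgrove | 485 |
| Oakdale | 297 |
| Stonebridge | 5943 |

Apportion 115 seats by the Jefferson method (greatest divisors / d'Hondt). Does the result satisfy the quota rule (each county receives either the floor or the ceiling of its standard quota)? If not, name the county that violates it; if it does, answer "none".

Stonebridge

Standard quotas: Claybrook 2.851, Millford 19.288, Fernley 2.408, Ashgrove 6.523, Oakdale 3.995, Stonebridge 79.935.
Jefferson allocation: Claybrook 2, Millford 19, Fernley 2, Ashgrove 6, Oakdale 4, Stonebridge 82.
Stonebridge has quota 79.935 (lower 79, upper 80) but receives 82 — outside the quota interval.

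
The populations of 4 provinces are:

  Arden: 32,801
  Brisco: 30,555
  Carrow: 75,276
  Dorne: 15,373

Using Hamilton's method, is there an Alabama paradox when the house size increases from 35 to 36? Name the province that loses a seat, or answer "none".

Dorne

At 35 seats: Arden 7, Brisco 7, Carrow 17, Dorne 4.
At 36 seats: Arden 8, Brisco 7, Carrow 18, Dorne 3.
Dorne drops from 4 to 3.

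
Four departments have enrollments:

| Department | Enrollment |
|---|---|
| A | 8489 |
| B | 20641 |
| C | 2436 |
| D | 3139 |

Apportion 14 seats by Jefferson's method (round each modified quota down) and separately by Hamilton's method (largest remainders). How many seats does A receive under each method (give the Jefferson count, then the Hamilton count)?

Jefferson: A 3, B 9, C 1, D 1.
Hamilton: A 4, B 8, C 1, D 1.
A gets 3 under Jefferson and 4 under Hamilton.

3 and 4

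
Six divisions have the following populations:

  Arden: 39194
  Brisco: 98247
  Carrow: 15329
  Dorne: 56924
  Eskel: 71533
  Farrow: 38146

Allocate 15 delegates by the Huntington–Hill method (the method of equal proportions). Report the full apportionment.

With divisor 22604: modified quotas Arden 1.734, Brisco 4.346, Carrow 0.678, Dorne 2.518, Eskel 3.165, Farrow 1.688.
Geometric-mean thresholds: Arden √(1·2)=1.414, Brisco √(4·5)=4.472, Carrow (min 1), Dorne √(2·3)=2.449, Eskel √(3·4)=3.464, Farrow √(1·2)=1.414.
Each quota rounded against its threshold gives Arden 2, Brisco 4, Carrow 1, Dorne 3, Eskel 3, Farrow 2 (total 15).

Arden: 2, Brisco: 4, Carrow: 1, Dorne: 3, Eskel: 3, Farrow: 2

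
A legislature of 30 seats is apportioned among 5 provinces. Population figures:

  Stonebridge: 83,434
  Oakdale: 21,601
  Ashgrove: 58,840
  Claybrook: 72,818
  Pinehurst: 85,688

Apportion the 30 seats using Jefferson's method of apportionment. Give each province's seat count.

Standard divisor 322381/30 ≈ 10746.033; standard quotas: Stonebridge 7.764, Oakdale 2.010, Ashgrove 5.476, Claybrook 6.776, Pinehurst 7.974.
Rounding down gives 7, 2, 5, 6, 7 = 27 seats, so the divisor must be adjusted.
With modified divisor 10100: modified quotas Stonebridge 8.261, Oakdale 2.139, Ashgrove 5.826, Claybrook 7.210, Pinehurst 8.484.
Rounding down: Stonebridge 8, Oakdale 2, Ashgrove 5, Claybrook 7, Pinehurst 8 (total 30).

Stonebridge: 8, Oakdale: 2, Ashgrove: 5, Claybrook: 7, Pinehurst: 8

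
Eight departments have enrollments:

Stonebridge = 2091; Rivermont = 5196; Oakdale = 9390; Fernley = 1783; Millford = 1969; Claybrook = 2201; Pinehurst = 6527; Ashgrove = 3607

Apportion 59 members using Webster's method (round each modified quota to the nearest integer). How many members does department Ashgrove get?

Standard divisor 32764/59 ≈ 555.322; standard quotas: Stonebridge 3.765, Rivermont 9.357, Oakdale 16.909, Fernley 3.211, Millford 3.546, Claybrook 3.963, Pinehurst 11.754, Ashgrove 6.495.
Rounding to the nearest integer gives Stonebridge 4, Rivermont 9, Oakdale 17, Fernley 3, Millford 4, Claybrook 4, Pinehurst 12, Ashgrove 6 — total 59, matching the house size, so no adjustment is needed.
Ashgrove receives 6.

6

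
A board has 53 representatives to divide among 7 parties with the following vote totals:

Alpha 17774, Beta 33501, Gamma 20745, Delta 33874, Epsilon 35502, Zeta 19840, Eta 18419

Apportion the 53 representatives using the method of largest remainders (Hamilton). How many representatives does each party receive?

Standard divisor: 179655 ÷ 53 ≈ 3389.717.
Standard quotas: Alpha 5.2435, Beta 9.8831, Gamma 6.1200, Delta 9.9932, Epsilon 10.4734, Zeta 5.8530, Eta 5.4338.
Lower quotas: Alpha 5, Beta 9, Gamma 6, Delta 9, Epsilon 10, Zeta 5, Eta 5 (sum 49, leaving 4 seats).
Remainders in descending order: Delta 0.9932, Beta 0.8831, Zeta 0.8530, Epsilon 0.4734, Eta 0.4338, Alpha 0.2435, Gamma 0.1200.
Largest remainders: Delta, Beta, Zeta, Epsilon receive the extra seats.

Alpha 5, Beta 10, Gamma 6, Delta 10, Epsilon 11, Zeta 6, Eta 5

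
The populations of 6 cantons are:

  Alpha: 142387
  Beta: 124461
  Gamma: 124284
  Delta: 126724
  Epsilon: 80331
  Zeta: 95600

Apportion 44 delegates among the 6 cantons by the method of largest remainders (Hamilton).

Alpha=9; Beta=8; Gamma=8; Delta=8; Epsilon=5; Zeta=6

Total 693787; standard divisor 693787/44 ≈ 15767.886.
Standard quotas: Alpha 9.0302, Beta 7.8933, Gamma 7.8821, Delta 8.0368, Epsilon 5.0946, Zeta 6.0630.
Lower quotas: Alpha 9, Beta 7, Gamma 7, Delta 8, Epsilon 5, Zeta 6 (sum 42, leaving 2 seats).
Remainders in descending order: Beta 0.8933, Gamma 0.8821, Epsilon 0.0946, Zeta 0.0630, Delta 0.0368, Alpha 0.0302.
The surplus seats go to Beta, Gamma.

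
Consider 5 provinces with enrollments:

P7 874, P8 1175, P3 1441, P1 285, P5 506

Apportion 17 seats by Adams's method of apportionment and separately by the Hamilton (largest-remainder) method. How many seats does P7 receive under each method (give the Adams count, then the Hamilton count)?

4 and 3

Adams: P7 4, P8 5, P3 5, P1 1, P5 2.
Hamilton: P7 3, P8 5, P3 6, P1 1, P5 2.
P7 gets 4 under Adams and 3 under Hamilton.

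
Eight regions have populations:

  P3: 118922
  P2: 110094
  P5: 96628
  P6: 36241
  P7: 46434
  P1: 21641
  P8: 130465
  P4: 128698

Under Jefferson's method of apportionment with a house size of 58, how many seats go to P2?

Standard divisor 689123/58 ≈ 11881.431; standard quotas: P3 10.009, P2 9.266, P5 8.133, P6 3.050, P7 3.908, P1 1.821, P8 10.981, P4 10.832.
Rounding down gives 10, 9, 8, 3, 3, 1, 10, 10 = 54 seats, so the divisor must be adjusted.
With modified divisor 10940: modified quotas P3 10.870, P2 10.063, P5 8.833, P6 3.313, P7 4.244, P1 1.978, P8 11.926, P4 11.764.
Rounding down: P3 10, P2 10, P5 8, P6 3, P7 4, P1 1, P8 11, P4 11 (total 58).
P2 receives 10.

10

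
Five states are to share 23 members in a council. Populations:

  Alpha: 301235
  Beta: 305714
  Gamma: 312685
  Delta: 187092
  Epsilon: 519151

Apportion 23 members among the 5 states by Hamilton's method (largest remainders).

Alpha=4, Beta=4, Gamma=5, Delta=3, Epsilon=7

Total 1625877; standard divisor 1625877/23 ≈ 70690.304.
Standard quotas: Alpha 4.2613, Beta 4.3247, Gamma 4.4233, Delta 2.6466, Epsilon 7.3440.
Lower quotas: Alpha 4, Beta 4, Gamma 4, Delta 2, Epsilon 7 (sum 21, leaving 2 seats).
Remainders in descending order: Delta 0.6466, Gamma 0.4233, Epsilon 0.3440, Beta 0.3247, Alpha 0.2613.
The surplus seats go to Delta, Gamma.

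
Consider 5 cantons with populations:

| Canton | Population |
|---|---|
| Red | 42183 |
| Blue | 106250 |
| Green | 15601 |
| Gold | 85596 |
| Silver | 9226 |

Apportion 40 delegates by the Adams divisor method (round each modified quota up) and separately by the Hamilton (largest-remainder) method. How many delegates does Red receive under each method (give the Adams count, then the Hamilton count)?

Adams: Red 6, Blue 16, Green 3, Gold 13, Silver 2.
Hamilton: Red 7, Blue 16, Green 2, Gold 13, Silver 2.
Red gets 6 under Adams and 7 under Hamilton.

6 and 7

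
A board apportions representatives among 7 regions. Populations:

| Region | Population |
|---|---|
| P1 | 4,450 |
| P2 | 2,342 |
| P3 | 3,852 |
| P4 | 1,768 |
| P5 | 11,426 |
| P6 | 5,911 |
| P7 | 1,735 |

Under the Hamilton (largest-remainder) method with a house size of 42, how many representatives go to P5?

15

The standard divisor is 31484/42 ≈ 749.619.
Standard quotas: P1 5.9363, P2 3.1243, P3 5.1386, P4 2.3585, P5 15.2424, P6 7.8853, P7 2.3145.
Lower quotas: P1 5, P2 3, P3 5, P4 2, P5 15, P6 7, P7 2 (sum 39, leaving 3 seats).
Remainders in descending order: P1 0.9363, P6 0.8853, P4 0.3585, P7 0.3145, P5 0.2424, P3 0.1386, P2 0.1243.
Largest remainders: P1, P6, P4 receive the extra seats.
P5 receives 15.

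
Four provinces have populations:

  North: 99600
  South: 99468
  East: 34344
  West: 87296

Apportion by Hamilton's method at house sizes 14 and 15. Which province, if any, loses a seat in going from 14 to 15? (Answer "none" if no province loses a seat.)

East

At 14 seats: North 4, South 4, East 2, West 4.
At 15 seats: North 5, South 5, East 1, West 4.
East drops from 2 to 1.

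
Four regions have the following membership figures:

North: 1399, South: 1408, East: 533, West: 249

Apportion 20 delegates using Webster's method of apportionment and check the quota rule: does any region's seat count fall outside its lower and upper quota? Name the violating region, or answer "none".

none

Standard quotas: North 7.796, South 7.846, East 2.970, West 1.388.
Webster allocation: North 8, South 8, East 3, West 1.
Every allocation lies between the lower and upper quota.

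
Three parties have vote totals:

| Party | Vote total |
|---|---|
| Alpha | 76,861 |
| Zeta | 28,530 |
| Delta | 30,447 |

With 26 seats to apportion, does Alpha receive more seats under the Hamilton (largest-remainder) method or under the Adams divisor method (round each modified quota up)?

Hamilton: Alpha 15, Zeta 5, Delta 6.
Adams: Alpha 14, Zeta 6, Delta 6.
Alpha gets 15 under Hamilton and 14 under Adams.

Hamilton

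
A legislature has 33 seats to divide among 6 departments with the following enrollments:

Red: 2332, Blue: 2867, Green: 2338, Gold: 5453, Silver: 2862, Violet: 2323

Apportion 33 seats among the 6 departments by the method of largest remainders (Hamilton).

Red 4, Blue 5, Green 5, Gold 10, Silver 5, Violet 4

The standard divisor is 18175/33 ≈ 550.758.
Standard quotas: Red 4.2342, Blue 5.2056, Green 4.2451, Gold 9.9009, Silver 5.1965, Violet 4.2178.
Lower quotas: Red 4, Blue 5, Green 4, Gold 9, Silver 5, Violet 4 (sum 31, leaving 2 seats).
Remainders in descending order: Gold 0.9009, Green 0.2451, Red 0.2342, Violet 0.2178, Blue 0.2056, Silver 0.1965.
Largest remainders: Gold, Green receive the extra seats.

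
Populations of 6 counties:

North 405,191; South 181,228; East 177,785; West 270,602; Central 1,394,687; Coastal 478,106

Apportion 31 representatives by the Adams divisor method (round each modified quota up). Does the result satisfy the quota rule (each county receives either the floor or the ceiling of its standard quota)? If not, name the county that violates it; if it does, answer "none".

none

Standard quotas: North 4.320, South 1.932, East 1.895, West 2.885, Central 14.870, Coastal 5.097.
Adams allocation: North 5, South 2, East 2, West 3, Central 14, Coastal 5.
Every allocation lies between the lower and upper quota.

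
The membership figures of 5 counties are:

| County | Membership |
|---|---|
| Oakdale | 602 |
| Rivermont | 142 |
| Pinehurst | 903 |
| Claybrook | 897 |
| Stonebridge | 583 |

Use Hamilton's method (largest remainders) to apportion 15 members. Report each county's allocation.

Oakdale 3, Rivermont 1, Pinehurst 4, Claybrook 4, Stonebridge 3

Standard divisor: 3127 ÷ 15 ≈ 208.467.
Standard quotas: Oakdale 2.888, Rivermont 0.681, Pinehurst 4.332, Claybrook 4.303, Stonebridge 2.797.
Lower quotas: Oakdale 2, Rivermont 0, Pinehurst 4, Claybrook 4, Stonebridge 2 (sum 12, leaving 3 seats).
Remainders in descending order: Oakdale 0.888, Stonebridge 0.797, Rivermont 0.681, Pinehurst 0.332, Claybrook 0.303.
The surplus seats go to Oakdale, Stonebridge, Rivermont.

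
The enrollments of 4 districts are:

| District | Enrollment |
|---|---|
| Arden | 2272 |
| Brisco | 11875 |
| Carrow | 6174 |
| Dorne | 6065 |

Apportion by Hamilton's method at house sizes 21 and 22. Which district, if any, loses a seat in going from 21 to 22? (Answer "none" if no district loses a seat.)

At 21 seats: Arden 2, Brisco 9, Carrow 5, Dorne 5.
At 22 seats: Arden 2, Brisco 10, Carrow 5, Dorne 5.
No district's allocation decreased.

none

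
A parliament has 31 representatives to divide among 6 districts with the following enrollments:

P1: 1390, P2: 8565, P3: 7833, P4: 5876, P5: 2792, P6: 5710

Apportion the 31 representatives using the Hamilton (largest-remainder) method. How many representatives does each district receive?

Standard divisor: 32166 ÷ 31 ≈ 1037.613.
Standard quotas: P1 1.3396, P2 8.2545, P3 7.5491, P4 5.6630, P5 2.6908, P6 5.5030.
Lower quotas: P1 1, P2 8, P3 7, P4 5, P5 2, P6 5 (sum 28, leaving 3 seats).
Remainders in descending order: P5 0.6908, P4 0.6630, P3 0.5491, P6 0.5030, P1 0.3396, P2 0.2545.
The surplus seats go to P5, P4, P3.

P1=1, P2=8, P3=8, P4=6, P5=3, P6=5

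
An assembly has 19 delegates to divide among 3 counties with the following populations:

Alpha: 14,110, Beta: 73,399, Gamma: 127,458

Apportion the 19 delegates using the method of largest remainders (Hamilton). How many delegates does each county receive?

Standard divisor: 214967 ÷ 19 ≈ 11314.053.
Standard quotas: Alpha 1.2471, Beta 6.4874, Gamma 11.2655.
Lower quotas: Alpha 1, Beta 6, Gamma 11 (sum 18, leaving 1 seat).
Remainders in descending order: Beta 0.4874, Gamma 0.2655, Alpha 0.2471.
The surplus seat goes to Beta.

Alpha 1, Beta 7, Gamma 11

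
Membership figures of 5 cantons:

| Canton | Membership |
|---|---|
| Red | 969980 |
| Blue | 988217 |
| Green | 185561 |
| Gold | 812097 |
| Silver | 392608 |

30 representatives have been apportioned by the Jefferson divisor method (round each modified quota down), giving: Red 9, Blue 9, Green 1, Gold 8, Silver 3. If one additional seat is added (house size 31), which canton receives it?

Blue

Priority for the next seat is population ÷ (current seats + 1).
Priorities: Red 96998.000, Blue 98821.700, Green 92780.500, Gold 90233.000, Silver 98152.000.
Highest priority: Blue.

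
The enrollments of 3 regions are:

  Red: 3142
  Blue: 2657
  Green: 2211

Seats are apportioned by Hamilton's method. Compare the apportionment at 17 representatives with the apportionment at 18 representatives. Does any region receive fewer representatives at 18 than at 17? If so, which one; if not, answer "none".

At 17 seats: Red 7, Blue 5, Green 5.
At 18 seats: Red 7, Blue 6, Green 5.
No region's allocation decreased.

none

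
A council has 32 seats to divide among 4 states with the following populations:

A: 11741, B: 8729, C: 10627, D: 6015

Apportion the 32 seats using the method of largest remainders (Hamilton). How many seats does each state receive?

Total 37112; standard divisor 37112/32 ≈ 1159.75.
Standard quotas: A 10.1237, B 7.5266, C 9.1632, D 5.1865.
Lower quotas: A 10, B 7, C 9, D 5 (sum 31, leaving 1 seat).
Remainders in descending order: B 0.5266, D 0.1865, C 0.1632, A 0.1237.
Largest remainder: B receives the extra seat.

A 10; B 8; C 9; D 5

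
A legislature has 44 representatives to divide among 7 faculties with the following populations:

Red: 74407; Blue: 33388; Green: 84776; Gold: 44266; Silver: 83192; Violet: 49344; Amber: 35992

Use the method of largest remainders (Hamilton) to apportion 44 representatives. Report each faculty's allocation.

Red 8; Blue 4; Green 9; Gold 5; Silver 9; Violet 5; Amber 4

Standard divisor: 405365 ÷ 44 ≈ 9212.841.
Standard quotas: Red 8.0764, Blue 3.6241, Green 9.2019, Gold 4.8048, Silver 9.0300, Violet 5.3560, Amber 3.9067.
Lower quotas: Red 8, Blue 3, Green 9, Gold 4, Silver 9, Violet 5, Amber 3 (sum 41, leaving 3 seats).
Remainders in descending order: Amber 0.9067, Gold 0.8048, Blue 0.6241, Violet 0.3560, Green 0.2019, Red 0.0764, Silver 0.0300.
The surplus seats go to Amber, Gold, Blue.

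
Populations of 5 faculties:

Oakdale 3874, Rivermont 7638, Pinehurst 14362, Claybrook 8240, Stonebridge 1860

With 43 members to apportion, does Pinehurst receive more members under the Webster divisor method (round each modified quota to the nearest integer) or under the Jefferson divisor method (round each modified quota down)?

Jefferson

Webster: Oakdale 5, Rivermont 9, Pinehurst 17, Claybrook 10, Stonebridge 2.
Jefferson: Oakdale 4, Rivermont 9, Pinehurst 18, Claybrook 10, Stonebridge 2.
Pinehurst gets 17 under Webster and 18 under Jefferson.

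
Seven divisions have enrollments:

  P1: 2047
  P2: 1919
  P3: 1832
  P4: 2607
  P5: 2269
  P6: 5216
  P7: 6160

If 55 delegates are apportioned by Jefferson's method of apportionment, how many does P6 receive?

Standard divisor 22050/55 ≈ 400.909; standard quotas: P1 5.106, P2 4.787, P3 4.570, P4 6.503, P5 5.660, P6 13.010, P7 15.365.
Rounding down gives 5, 4, 4, 6, 5, 13, 15 = 52 seats, so the divisor must be adjusted.
With modified divisor 375: modified quotas P1 5.459, P2 5.117, P3 4.885, P4 6.952, P5 6.051, P6 13.909, P7 16.427.
Rounding down: P1 5, P2 5, P3 4, P4 6, P5 6, P6 13, P7 16 (total 55).
P6 receives 13.

13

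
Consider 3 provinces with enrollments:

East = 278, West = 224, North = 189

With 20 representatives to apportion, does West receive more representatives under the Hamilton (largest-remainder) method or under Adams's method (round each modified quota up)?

Hamilton: East 8, West 7, North 5.
Adams: East 8, West 6, North 6.
West gets 7 under Hamilton and 6 under Adams.

Hamilton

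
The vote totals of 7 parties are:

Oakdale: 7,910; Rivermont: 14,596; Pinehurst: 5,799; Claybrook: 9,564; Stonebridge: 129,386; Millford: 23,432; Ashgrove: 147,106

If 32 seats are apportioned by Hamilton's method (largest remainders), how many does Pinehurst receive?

1

Standard divisor: 337793 ÷ 32 ≈ 10556.031.
Standard quotas: Oakdale 0.7493, Rivermont 1.3827, Pinehurst 0.5494, Claybrook 0.9060, Stonebridge 12.2571, Millford 2.2198, Ashgrove 13.9357.
Lower quotas: Oakdale 0, Rivermont 1, Pinehurst 0, Claybrook 0, Stonebridge 12, Millford 2, Ashgrove 13 (sum 28, leaving 4 seats).
Remainders in descending order: Ashgrove 0.9357, Claybrook 0.9060, Oakdale 0.7493, Pinehurst 0.5494, Rivermont 0.3827, Stonebridge 0.2571, Millford 0.2198.
Largest remainders: Ashgrove, Claybrook, Oakdale, Pinehurst receive the extra seats.
Pinehurst receives 1.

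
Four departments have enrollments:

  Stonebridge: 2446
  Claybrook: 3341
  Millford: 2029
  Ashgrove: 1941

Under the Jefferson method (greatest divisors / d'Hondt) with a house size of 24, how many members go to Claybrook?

8

Standard divisor 9757/24 ≈ 406.542; standard quotas: Stonebridge 6.017, Claybrook 8.218, Millford 4.991, Ashgrove 4.774.
Rounding down gives 6, 8, 4, 4 = 22 seats, so the divisor must be adjusted.
With modified divisor 380: modified quotas Stonebridge 6.437, Claybrook 8.792, Millford 5.339, Ashgrove 5.108.
Rounding down: Stonebridge 6, Claybrook 8, Millford 5, Ashgrove 5 (total 24).
Claybrook receives 8.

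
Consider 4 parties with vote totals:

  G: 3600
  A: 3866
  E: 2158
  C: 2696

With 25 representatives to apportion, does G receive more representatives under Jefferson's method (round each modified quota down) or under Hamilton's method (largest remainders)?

Jefferson: G 8, A 8, E 4, C 5.
Hamilton: G 7, A 8, E 4, C 6.
G gets 8 under Jefferson and 7 under Hamilton.

Jefferson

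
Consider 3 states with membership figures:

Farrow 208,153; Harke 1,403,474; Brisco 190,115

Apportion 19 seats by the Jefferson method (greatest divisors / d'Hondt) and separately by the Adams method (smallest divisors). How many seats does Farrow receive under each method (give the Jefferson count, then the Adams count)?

Jefferson: Farrow 2, Harke 15, Brisco 2.
Adams: Farrow 3, Harke 14, Brisco 2.
Farrow gets 2 under Jefferson and 3 under Adams.

2 and 3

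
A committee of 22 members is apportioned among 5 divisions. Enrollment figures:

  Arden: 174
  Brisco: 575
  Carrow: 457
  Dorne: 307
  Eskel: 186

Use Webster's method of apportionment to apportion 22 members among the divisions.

Standard divisor 1699/22 ≈ 77.227; standard quotas: Arden 2.253, Brisco 7.446, Carrow 5.918, Dorne 3.975, Eskel 2.408.
Rounding to the nearest integer gives 2, 7, 6, 4, 2 = 21 seats, so the divisor must be adjusted.
With modified divisor 76: modified quotas Arden 2.289, Brisco 7.566, Carrow 6.013, Dorne 4.039, Eskel 2.447.
Rounding to the nearest integer: Arden 2, Brisco 8, Carrow 6, Dorne 4, Eskel 2 (total 22).

Arden 2; Brisco 8; Carrow 6; Dorne 4; Eskel 2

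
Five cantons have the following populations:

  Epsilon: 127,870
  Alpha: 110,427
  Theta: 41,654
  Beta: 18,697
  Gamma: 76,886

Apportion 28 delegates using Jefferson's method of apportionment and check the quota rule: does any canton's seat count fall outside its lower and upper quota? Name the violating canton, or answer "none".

none

Standard quotas: Epsilon 9.534, Alpha 8.233, Theta 3.106, Beta 1.394, Gamma 5.733.
Jefferson allocation: Epsilon 10, Alpha 8, Theta 3, Beta 1, Gamma 6.
Every allocation lies between the lower and upper quota.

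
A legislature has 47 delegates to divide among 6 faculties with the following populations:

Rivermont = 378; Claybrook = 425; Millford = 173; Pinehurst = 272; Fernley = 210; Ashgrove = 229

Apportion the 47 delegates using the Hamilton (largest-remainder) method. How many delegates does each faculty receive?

Rivermont: 10, Claybrook: 12, Millford: 5, Pinehurst: 8, Fernley: 6, Ashgrove: 6

The standard divisor is 1687/47 ≈ 35.894.
Standard quotas: Rivermont 10.531, Claybrook 11.841, Millford 4.820, Pinehurst 7.578, Fernley 5.851, Ashgrove 6.380.
Lower quotas: Rivermont 10, Claybrook 11, Millford 4, Pinehurst 7, Fernley 5, Ashgrove 6 (sum 43, leaving 4 seats).
Remainders in descending order: Fernley 0.851, Claybrook 0.841, Millford 0.820, Pinehurst 0.578, Rivermont 0.531, Ashgrove 0.380.
The surplus seats go to Fernley, Claybrook, Millford, Pinehurst.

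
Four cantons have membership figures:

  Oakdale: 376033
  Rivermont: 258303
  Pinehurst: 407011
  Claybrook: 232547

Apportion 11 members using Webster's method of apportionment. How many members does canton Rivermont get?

2

Standard divisor 1273894/11 ≈ 115808.545; standard quotas: Oakdale 3.247, Rivermont 2.230, Pinehurst 3.515, Claybrook 2.008.
Rounding to the nearest integer gives Oakdale 3, Rivermont 2, Pinehurst 4, Claybrook 2 — total 11, matching the house size, so no adjustment is needed.
Rivermont receives 2.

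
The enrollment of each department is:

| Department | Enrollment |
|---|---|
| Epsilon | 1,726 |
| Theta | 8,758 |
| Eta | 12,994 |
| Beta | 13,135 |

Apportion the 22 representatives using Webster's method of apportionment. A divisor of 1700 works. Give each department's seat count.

With modified divisor 1700: modified quotas Epsilon 1.015, Theta 5.152, Eta 7.644, Beta 7.726.
Rounding to the nearest integer: Epsilon 1, Theta 5, Eta 8, Beta 8 (total 22).

Epsilon 1; Theta 5; Eta 8; Beta 8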